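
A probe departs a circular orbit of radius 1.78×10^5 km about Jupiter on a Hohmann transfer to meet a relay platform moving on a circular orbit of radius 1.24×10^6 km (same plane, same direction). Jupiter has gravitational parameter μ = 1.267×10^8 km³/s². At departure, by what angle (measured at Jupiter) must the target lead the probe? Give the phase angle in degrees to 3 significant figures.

φ = 102°

The Hohmann ellipse has a_t = (r₁ + r₂)/2 = 7.090×10^5 km.
The half-period of the transfer ellipse is t = π√(a_t³/μ) = 1.6662×10^5 s.
Target angular speed ω₂ = √(μ/r₂³) = 8.1518×10^-6 rad/s.
Angle swept by the target during transfer: ω₂·t = 1.3583 rad = 77.82°.
Arrival is 180° from departure on the ellipse, so φ = 180° − 77.82° = 102°.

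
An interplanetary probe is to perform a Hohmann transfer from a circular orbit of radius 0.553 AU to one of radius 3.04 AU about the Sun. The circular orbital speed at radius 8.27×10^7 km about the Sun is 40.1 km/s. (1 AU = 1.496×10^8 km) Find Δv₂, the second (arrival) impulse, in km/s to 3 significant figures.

Δv₂ = 7.61 km/s

From the circular-orbit relation v² = μ/r at r = 8.27×10^7 km: μ = v²r = (40.1)² × 8.27×10^7 = 1.32982×10^11 km³/s².
In km: r₁ = 0.553 × 1.496×10^8 = 8.27288×10^7 km; r₂ = 3.04 × 1.496×10^8 = 4.54784×10^8 km.
Semi-major axis of the transfer orbit: a_t = (8.27288×10^7 + 4.54784×10^8)/2 = 2.687564×10^8 km.
Circular speed at r = 4.54784×10^8 km: v_c = √(μ/r) = 17.10 km/s.
Vis-viva on the transfer ellipse at r = 4.54784×10^8 km gives v_t = √[μ(2/r − 1/a_t)] = 9.487 km/s.
Δv₂ = |v_t − v_c| = |9.487 − 17.10| = 7.613 km/s.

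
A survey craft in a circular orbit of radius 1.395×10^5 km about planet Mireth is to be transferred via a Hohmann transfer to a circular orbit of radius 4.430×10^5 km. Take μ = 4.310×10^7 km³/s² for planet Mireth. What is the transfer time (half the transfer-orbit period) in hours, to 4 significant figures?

t = 20.89 hours

The Hohmann ellipse has a_t = (r₁ + r₂)/2 = 2.9125×10^5 km.
Transfer time t = π√(a_t³/μ) = π√((2.9125×10^5)³ / 4.310×10^7) = 75220 s.
Converting: 75220 s ÷ 3600 s/hour = 20.89 hours.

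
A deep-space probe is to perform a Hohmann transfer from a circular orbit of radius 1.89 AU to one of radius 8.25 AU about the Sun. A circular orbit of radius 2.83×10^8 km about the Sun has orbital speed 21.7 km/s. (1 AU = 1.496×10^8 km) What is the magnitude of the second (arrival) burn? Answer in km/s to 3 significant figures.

From the circular-orbit relation v² = μ/r at r = 2.83×10^8 km: μ = v²r = (21.7)² × 2.83×10^8 = 1.33262×10^11 km³/s².
In km: r₁ = 1.89 × 1.496×10^8 = 2.82744×10^8 km; r₂ = 8.25 × 1.496×10^8 = 1.2342×10^9 km.
Transfer-ellipse semi-major axis a_t = (r₁ + r₂)/2 = (2.82744×10^8 + 1.2342×10^9)/2 = 7.58472×10^8 km.
On the circular orbit at r = 1.2342×10^9 km, v_c = √(μ/r) = 10.391 km/s.
Vis-viva on the transfer ellipse at r = 1.2342×10^9 km gives v_t = √[μ(2/r − 1/a_t)] = 6.3443 km/s.
Δv₂ = |v_t − v_c| = |6.3443 − 10.391| = 4.047 km/s.

Δv₂ = 4.05 km/s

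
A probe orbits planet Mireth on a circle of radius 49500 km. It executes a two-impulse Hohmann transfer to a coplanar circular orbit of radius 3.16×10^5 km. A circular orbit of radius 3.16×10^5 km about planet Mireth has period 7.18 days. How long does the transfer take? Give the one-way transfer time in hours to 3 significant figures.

From Kepler's third law T² = 4π²r³/μ at r = 3.16×10^5 km, T = 7.18 days = 7.18 × 86400 s = 6.20352×10^5 s: μ = 4π²r³/T² = 3.23701×10^6 km³/s².
The Hohmann ellipse has a_t = (r₁ + r₂)/2 = 1.8275×10^5 km.
Half the transfer-orbit period gives t = π√(a_t³/μ) = 1.364×10^5 s.
Converting: 1.364×10^5 s ÷ 3600 s/hour = 37.9 hours.

t = 37.9 hours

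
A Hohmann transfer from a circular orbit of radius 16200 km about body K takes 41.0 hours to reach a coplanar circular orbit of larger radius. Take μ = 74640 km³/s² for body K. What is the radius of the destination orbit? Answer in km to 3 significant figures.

r₂ = 93400 km

Transfer time t = 41.0 hours = 1.476×10^5 s, and t = π√(a_t³/μ).
So a_t = (μ t²/π²)^(1/3) = (74640 × (1.476×10^5)² / π²)^(1/3) = 54821 km.
Since a_t = (r₁ + r₂)/2, r₂ = 2a_t − r₁ = 2×54821 − 16200 = 93442 km.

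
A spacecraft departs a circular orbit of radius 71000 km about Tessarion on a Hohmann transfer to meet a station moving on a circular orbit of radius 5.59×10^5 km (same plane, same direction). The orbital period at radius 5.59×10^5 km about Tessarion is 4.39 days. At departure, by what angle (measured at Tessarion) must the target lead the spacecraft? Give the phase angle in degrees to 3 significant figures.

From Kepler's third law T² = 4π²r³/μ at r = 5.59×10^5 km, T = 4.39 days = 4.39 × 86400 s = 3.79296×10^5 s: μ = 4π²r³/T² = 4.79334×10^7 km³/s².
Semi-major axis of the transfer orbit: a_t = (71000 + 5.590×10^5)/2 = 3.150×10^5 km.
The half-period of the transfer ellipse is t = π√(a_t³/μ) = 80223 s.
Target angular speed ω₂ = √(μ/r₂³) = 1.6565×10^-5 rad/s.
Angle swept by the target during transfer: ω₂·t = 1.3289 rad = 76.14°.
The spacecraft traverses 180° on the transfer ellipse, so the target must lead by 180° − 76.14° = 104°.

φ = 104°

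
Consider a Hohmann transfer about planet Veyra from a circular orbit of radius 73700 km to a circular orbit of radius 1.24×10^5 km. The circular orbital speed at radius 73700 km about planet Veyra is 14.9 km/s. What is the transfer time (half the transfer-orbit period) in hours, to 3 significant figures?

From the circular-orbit relation v² = μ/r at r = 73700 km: μ = v²r = (14.9)² × 73700 = 1.63621×10^7 km³/s².
The Hohmann ellipse has a_t = (r₁ + r₂)/2 = 98850 km.
Transfer time t = π√(a_t³/μ) = π√((98850)³ / 1.63621×10^7) = 24137.6 s.
Converting: 24137.6 s ÷ 3600 s/hour = 6.70 hours.

t = 6.70 hours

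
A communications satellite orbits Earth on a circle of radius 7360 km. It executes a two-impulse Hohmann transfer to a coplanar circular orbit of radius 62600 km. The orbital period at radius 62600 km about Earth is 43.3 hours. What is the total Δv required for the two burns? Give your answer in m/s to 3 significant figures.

Δv = 3850 m/s

From Kepler's third law T² = 4π²r³/μ at r = 62600 km, T = 43.3 hours = 43.3 × 3600 s = 1.5588×10^5 s: μ = 4π²r³/T² = 3.98568×10^5 km³/s².
Transfer-ellipse semi-major axis a_t = (r₁ + r₂)/2 = (7360 + 62600)/2 = 34980 km.
At r₁ the circular-orbit speed is v₁ = √(μ/r₁) = 7.3589 km/s.
On the transfer ellipse at r₁, vis-viva equation gives v_p = √[μ(2/r₁ − 1/a_t)] = 9.8444 km/s.
First burn Δv₁ = |v_p − v₁| = 2.4855 km/s.
At r₂, v₂ = √(μ/r₂) = 2.523270 km/s.
Transfer-orbit speed at r₂: v_a = √[μ(2/r₂ − 1/a_t)] = 1.157425 km/s.
Second burn Δv₂ = |v₂ − v_a| = 1.3658 km/s.
Δv = Δv₁ + Δv₂ = 2.4855 + 1.3658 = 3.851 km/s.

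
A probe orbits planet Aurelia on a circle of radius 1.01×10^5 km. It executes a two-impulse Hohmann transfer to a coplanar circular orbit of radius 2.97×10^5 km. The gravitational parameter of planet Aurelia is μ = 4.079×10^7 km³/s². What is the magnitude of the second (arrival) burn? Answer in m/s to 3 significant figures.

Δv₂ = 3370 m/s

The Hohmann ellipse has a_t = (r₁ + r₂)/2 = 1.990×10^5 km.
Circular speed at r = 2.970×10^5 km: v_c = √(μ/r) = 11.719 km/s.
Vis-viva on the transfer ellipse at r = 2.970×10^5 km gives v_t = √[μ(2/r − 1/a_t)] = 8.3490 km/s.
Δv₂ = |v_t − v_c| = |8.3490 − 11.719| = 3.370 km/s.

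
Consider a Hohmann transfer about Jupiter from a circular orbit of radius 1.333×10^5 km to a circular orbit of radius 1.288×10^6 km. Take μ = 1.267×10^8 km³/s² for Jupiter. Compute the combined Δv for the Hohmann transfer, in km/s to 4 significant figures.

Δv = 16.30 km/s

Semi-major axis of the transfer orbit: a_t = (1.333×10^5 + 1.288×10^6)/2 = 7.1065×10^5 km.
Circular speed at r₁: v₁ = √(μ/r₁) = √(1.267×10^8/1.333×10^5) = 30.83 km/s.
Transfer-orbit speed at r₁ (v² = μ(2/r − 1/a)): v_p = √[μ(2/r₁ − 1/a_t)] = 41.51 km/s.
First burn Δv₁ = |v_p − v₁| = 10.68 km/s.
Circular speed at r₂: v₂ = √(μ/r₂) = 9.9181 km/s.
Transfer-orbit speed at r₂: v_a = √[μ(2/r₂ − 1/a_t)] = 4.2955 km/s.
Second burn Δv₂ = |v₂ − v_a| = 5.623 km/s.
Total Δv = Δv₁ + Δv₂ = 16.30 km/s.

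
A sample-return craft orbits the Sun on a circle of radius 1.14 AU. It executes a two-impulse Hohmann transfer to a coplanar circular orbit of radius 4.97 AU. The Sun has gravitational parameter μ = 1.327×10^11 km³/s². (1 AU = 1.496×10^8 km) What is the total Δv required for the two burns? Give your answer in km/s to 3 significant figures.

Δv = 12.9 km/s

In km: r₁ = 1.14 × 1.496×10^8 = 1.70544×10^8 km; r₂ = 4.97 × 1.496×10^8 = 7.43512×10^8 km.
The Hohmann ellipse has a_t = (r₁ + r₂)/2 = 4.57028×10^8 km.
At r₁ the circular-orbit speed is v₁ = √(μ/r₁) = 27.8944 km/s.
On the transfer ellipse at r₁, vis-viva gives v_p = √[μ(2/r₁ − 1/a_t)] = 35.5787 km/s.
First burn Δv₁ = |v_p − v₁| = 7.684 km/s.
At r₂, v₂ = √(μ/r₂) = 13.36 km/s.
Transfer-orbit speed at r₂: v_a = √[μ(2/r₂ − 1/a_t)] = 8.161 km/s.
Second burn Δv₂ = |v₂ − v_a| = 5.199 km/s.
Total Δv = Δv₁ + Δv₂ = 12.88 km/s.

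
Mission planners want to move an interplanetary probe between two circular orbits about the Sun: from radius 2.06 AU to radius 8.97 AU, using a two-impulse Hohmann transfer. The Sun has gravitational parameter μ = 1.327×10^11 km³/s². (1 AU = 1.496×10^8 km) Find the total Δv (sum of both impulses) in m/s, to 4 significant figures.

Δv = 9580 m/s

In km: r₁ = 2.06 × 1.496×10^8 = 3.08176×10^8 km; r₂ = 8.97 × 1.496×10^8 = 1.341912×10^9 km.
The Hohmann ellipse has a_t = (r₁ + r₂)/2 = 8.25044×10^8 km.
At r₁ the circular-orbit speed is v₁ = √(μ/r₁) = 20.751 km/s.
On the transfer ellipse at r₁, vis-viva gives v_p = √[μ(2/r₁ − 1/a_t)] = 26.464 km/s.
First burn Δv₁ = |v_p − v₁| = 5.713 km/s.
At r₂, v₂ = √(μ/r₂) = 9.9443 km/s.
Transfer-orbit speed at r₂: v_a = √[μ(2/r₂ − 1/a_t)] = 6.0776 km/s.
Second burn Δv₂ = |v₂ − v_a| = 3.867 km/s.
Total Δv = Δv₁ + Δv₂ = 9.580 km/s.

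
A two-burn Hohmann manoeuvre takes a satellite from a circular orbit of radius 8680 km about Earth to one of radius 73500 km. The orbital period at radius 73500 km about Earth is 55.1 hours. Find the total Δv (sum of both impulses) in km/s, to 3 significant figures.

Δv = 3.54 km/s

From Kepler's third law T² = 4π²r³/μ at r = 73500 km, T = 55.1 hours = 55.1 × 3600 s = 1.9836×10^5 s: μ = 4π²r³/T² = 3.98395×10^5 km³/s².
The Hohmann ellipse has a_t = (r₁ + r₂)/2 = 41090 km.
At r₁ the circular-orbit speed is v₁ = √(μ/r₁) = 6.775 km/s.
On the transfer ellipse at r₁, vis-viva gives v_p = √[μ(2/r₁ − 1/a_t)] = 9.061 km/s.
First burn Δv₁ = |v_p − v₁| = 2.286 km/s.
Circular speed at r₂: v₂ = √(μ/r₂) = 2.328 km/s.
Transfer-orbit speed at r₂: v_a = √[μ(2/r₂ − 1/a_t)] = 1.070 km/s.
Second burn Δv₂ = |v₂ − v_a| = 1.258 km/s.
Δv = Δv₁ + Δv₂ = 2.286 + 1.258 = 3.544 km/s.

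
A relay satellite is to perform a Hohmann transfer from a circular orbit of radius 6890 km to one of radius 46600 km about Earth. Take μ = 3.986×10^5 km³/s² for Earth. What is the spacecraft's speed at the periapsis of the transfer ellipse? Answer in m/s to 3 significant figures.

v = 10000 m/s

The Hohmann ellipse has a_t = (r₁ + r₂)/2 = 26745 km.
The periapsis of the transfer ellipse is at r = 6890 km.
From the vis-viva equation, v = √[μ(2/r − 1/a_t)] = 10.04 km/s.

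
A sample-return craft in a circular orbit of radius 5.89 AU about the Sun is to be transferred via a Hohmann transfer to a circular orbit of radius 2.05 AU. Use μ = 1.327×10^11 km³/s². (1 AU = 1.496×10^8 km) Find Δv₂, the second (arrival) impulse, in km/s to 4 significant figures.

In km: r₁ = 5.89 × 1.496×10^8 = 8.81144×10^8 km; r₂ = 2.05 × 1.496×10^8 = 3.0668×10^8 km.
The Hohmann ellipse has a_t = (r₁ + r₂)/2 = 5.93912×10^8 km.
On the circular orbit at r = 3.0668×10^8 km, v_c = √(μ/r) = 20.801 km/s.
Vis-viva on the transfer ellipse at r = 3.0668×10^8 km gives v_t = √[μ(2/r − 1/a_t)] = 25.337 km/s.
Δv₂ = |v_t − v_c| = |25.337 − 20.801| = 4.536 km/s.

Δv₂ = 4.536 km/s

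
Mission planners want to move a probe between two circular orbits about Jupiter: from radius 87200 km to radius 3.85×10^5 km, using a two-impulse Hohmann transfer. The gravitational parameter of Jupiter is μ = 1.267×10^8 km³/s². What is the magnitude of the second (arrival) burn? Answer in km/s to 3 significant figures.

Δv₂ = 7.12 km/s

The Hohmann ellipse has a_t = (r₁ + r₂)/2 = 2.361×10^5 km.
On the circular orbit at r = 3.850×10^5 km, v_c = √(μ/r) = 18.141 km/s.
Vis-viva on the transfer ellipse at r = 3.850×10^5 km gives v_t = √[μ(2/r − 1/a_t)] = 11.025 km/s.
Δv₂ = |v_t − v_c| = |11.025 − 18.141| = 7.116 km/s.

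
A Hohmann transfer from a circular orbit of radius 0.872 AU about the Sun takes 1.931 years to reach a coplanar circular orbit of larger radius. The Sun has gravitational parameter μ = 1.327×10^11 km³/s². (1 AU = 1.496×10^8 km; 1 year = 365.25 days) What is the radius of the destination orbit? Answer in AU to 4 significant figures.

In km: r₁ = 0.872 × 1.496×10^8 = 1.304512×10^8 km.
Transfer time t = 1.931 years × 365.25 × 86400 s = 6.09377256×10^7 s, and t = π√(a_t³/μ).
So a_t = (μ t²/π²)^(1/3) = (1.327×10^11 × (6.09377256×10^7)² / π²)^(1/3) = 3.6823×10^8 km.
Since a_t = (r₁ + r₂)/2, r₂ = 2a_t − r₁ = 2×3.6823×10^8 − 1.304512×10^8 = 6.060088×10^8 km.
In AU: r₂ = 6.060088×10^8 / 1.496×10^8 = 4.051 AU.

r₂ = 4.051 AU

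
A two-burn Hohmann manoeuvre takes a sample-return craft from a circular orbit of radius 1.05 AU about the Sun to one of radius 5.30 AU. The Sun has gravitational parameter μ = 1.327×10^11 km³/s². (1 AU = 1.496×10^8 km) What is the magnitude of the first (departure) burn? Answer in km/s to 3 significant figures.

Δv₁ = 8.49 km/s

In km: r₁ = 1.05 × 1.496×10^8 = 1.5708×10^8 km; r₂ = 5.30 × 1.496×10^8 = 7.9288×10^8 km.
Semi-major axis of the transfer orbit: a_t = (1.5708×10^8 + 7.9288×10^8)/2 = 4.7498×10^8 km.
On the circular orbit at r = 1.5708×10^8 km, v_c = √(μ/r) = 29.0653 km/s.
Transfer-orbit speed at the same r (vis-viva, a = a_t): v_t = √[μ(2/r − 1/a_t)] = 37.5527 km/s.
Δv₁ = |v_t − v_c| = |37.5527 − 29.0653| = 8.487 km/s.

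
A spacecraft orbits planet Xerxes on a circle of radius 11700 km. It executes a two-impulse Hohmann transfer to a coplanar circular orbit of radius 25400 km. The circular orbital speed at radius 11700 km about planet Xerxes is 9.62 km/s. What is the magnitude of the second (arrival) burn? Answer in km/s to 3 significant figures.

From the circular-orbit relation v² = μ/r at r = 11700 km: μ = v²r = (9.62)² × 11700 = 1.08277×10^6 km³/s².
The Hohmann ellipse has a_t = (r₁ + r₂)/2 = 18550 km.
Circular speed at r = 25400 km: v_c = √(μ/r) = 6.529 km/s.
Vis-viva on the transfer ellipse at r = 25400 km gives v_t = √[μ(2/r − 1/a_t)] = 5.185 km/s.
Δv₂ = |v_t − v_c| = |5.185 − 6.529| = 1.344 km/s.

Δv₂ = 1.34 km/s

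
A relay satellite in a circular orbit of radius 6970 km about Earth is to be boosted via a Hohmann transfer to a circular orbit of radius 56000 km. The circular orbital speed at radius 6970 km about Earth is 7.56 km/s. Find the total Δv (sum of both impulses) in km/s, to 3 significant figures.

Δv = 3.93 km/s

From the circular-orbit relation v² = μ/r at r = 6970 km: μ = v²r = (7.56)² × 6970 = 3.98361×10^5 km³/s².
Transfer-ellipse semi-major axis a_t = (r₁ + r₂)/2 = (6970 + 56000)/2 = 31485 km.
Circular speed at r₁: v₁ = √(μ/r₁) = √(3.98361×10^5/6970) = 7.56000 km/s.
On the transfer ellipse at r₁, vis-viva gives v_p = √[μ(2/r₁ − 1/a_t)] = 10.0824 km/s.
First burn Δv₁ = |v_p − v₁| = 2.5224 km/s.
At r₂, v₂ = √(μ/r₂) = 2.6671 km/s.
Transfer-orbit speed at r₂: v_a = √[μ(2/r₂ − 1/a_t)] = 1.2549 km/s.
Second burn Δv₂ = |v₂ − v_a| = 1.4122 km/s.
Δv = Δv₁ + Δv₂ = 2.5224 + 1.4122 = 3.935 km/s.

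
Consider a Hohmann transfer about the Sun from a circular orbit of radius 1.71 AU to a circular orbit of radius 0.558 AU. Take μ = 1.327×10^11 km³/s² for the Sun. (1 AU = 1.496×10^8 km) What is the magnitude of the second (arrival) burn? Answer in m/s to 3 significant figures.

Δv₂ = 9090 m/s

In km: r₁ = 1.71 × 1.496×10^8 = 2.55816×10^8 km; r₂ = 0.558 × 1.496×10^8 = 8.34768×10^7 km.
Transfer-ellipse semi-major axis a_t = (r₁ + r₂)/2 = (2.55816×10^8 + 8.34768×10^7)/2 = 1.696464×10^8 km.
Circular speed at r = 8.34768×10^7 km: v_c = √(μ/r) = 39.87 km/s.
Transfer-orbit speed at the same r (vis-viva, a = a_t): v_t = √[μ(2/r − 1/a_t)] = 48.96 km/s.
Δv₂ = |v_t − v_c| = |48.96 − 39.87| = 9.090 km/s.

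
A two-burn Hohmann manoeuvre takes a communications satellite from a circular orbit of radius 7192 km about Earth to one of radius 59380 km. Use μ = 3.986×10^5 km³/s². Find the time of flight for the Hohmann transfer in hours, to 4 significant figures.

The Hohmann ellipse has a_t = (r₁ + r₂)/2 = 33286 km.
Half the transfer-orbit period gives t = π√(a_t³/μ) = 30220 s.
Converting: 30220 s ÷ 3600 s/hour = 8.394 hours.

t = 8.394 hours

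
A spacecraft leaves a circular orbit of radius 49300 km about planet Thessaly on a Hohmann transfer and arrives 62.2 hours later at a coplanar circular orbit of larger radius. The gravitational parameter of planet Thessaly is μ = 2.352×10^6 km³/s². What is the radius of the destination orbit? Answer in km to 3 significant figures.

r₂ = 4.08×10^5 km

Transfer time t = 62.2 hours = 2.2392×10^5 s, and t = π√(a_t³/μ).
So a_t = (μ t²/π²)^(1/3) = (2.352×10^6 × (2.2392×10^5)² / π²)^(1/3) = 2.2862×10^5 km.
Since a_t = (r₁ + r₂)/2, r₂ = 2a_t − r₁ = 2×2.2862×10^5 − 49300 = 4.0794×10^5 km.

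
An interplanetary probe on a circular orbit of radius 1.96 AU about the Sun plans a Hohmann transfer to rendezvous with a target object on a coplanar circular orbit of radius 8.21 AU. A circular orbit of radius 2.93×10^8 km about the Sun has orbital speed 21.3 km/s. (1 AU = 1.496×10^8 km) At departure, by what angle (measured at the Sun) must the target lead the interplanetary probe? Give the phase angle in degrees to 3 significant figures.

φ = 92.3°

From the circular-orbit relation v² = μ/r at r = 2.93×10^8 km: μ = v²r = (21.3)² × 2.93×10^8 = 1.32931×10^11 km³/s².
In km: r₁ = 1.96 × 1.496×10^8 = 2.93216×10^8 km; r₂ = 8.21 × 1.496×10^8 = 1.228216×10^9 km.
Semi-major axis of the transfer orbit: a_t = (2.93216×10^8 + 1.228216×10^9)/2 = 7.60716×10^8 km.
The half-period of the transfer ellipse is t = π√(a_t³/μ) = 1.8079×10^8 s.
Target angular speed ω₂ = √(μ/r₂³) = 8.4703×10^-9 rad/s.
Angle swept by the target during transfer: ω₂·t = 1.5313 rad = 87.74°.
The interplanetary probe traverses 180° on the transfer ellipse, so the target must lead by 180° − 87.74° = 92.3°.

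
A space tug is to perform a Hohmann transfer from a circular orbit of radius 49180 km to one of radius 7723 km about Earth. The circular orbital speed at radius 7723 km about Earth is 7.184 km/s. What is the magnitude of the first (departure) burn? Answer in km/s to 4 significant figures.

Δv₁ = 1.364 km/s

From the circular-orbit relation v² = μ/r at r = 7723 km: μ = v²r = (7.184)² × 7723 = 3.98583×10^5 km³/s².
The Hohmann ellipse has a_t = (r₁ + r₂)/2 = 28451.5 km.
On the circular orbit at r = 49180 km, v_c = √(μ/r) = 2.847 km/s.
Transfer-orbit speed at the same r (vis-viva, a = a_t): v_t = √[μ(2/r − 1/a_t)] = 1.483 km/s.
Δv₁ = |v_t − v_c| = |1.483 − 2.847| = 1.364 km/s.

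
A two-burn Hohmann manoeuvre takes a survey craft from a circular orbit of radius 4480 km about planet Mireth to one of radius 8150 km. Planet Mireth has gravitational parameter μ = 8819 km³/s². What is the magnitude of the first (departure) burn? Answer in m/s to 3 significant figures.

Semi-major axis of the transfer orbit: a_t = (4480 + 8150)/2 = 6315 km.
Circular speed at r = 4480 km: v_c = √(μ/r) = 1.4030 km/s.
Transfer-orbit speed at the same r (vis-viva, a = a_t): v_t = √[μ(2/r − 1/a_t)] = 1.5939 km/s.
Δv₁ = |v_t − v_c| = |1.5939 − 1.4030| = 0.1909 km/s.

Δv₁ = 191 m/s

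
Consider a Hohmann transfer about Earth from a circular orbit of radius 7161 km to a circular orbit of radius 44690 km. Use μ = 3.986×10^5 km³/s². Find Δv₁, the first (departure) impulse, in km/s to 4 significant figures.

The Hohmann ellipse has a_t = (r₁ + r₂)/2 = 25925.5 km.
Circular speed at r = 7161 km: v_c = √(μ/r) = 7.4607 km/s.
Transfer-orbit speed at the same r (vis-viva, a = a_t): v_t = √[μ(2/r − 1/a_t)] = 9.7954 km/s.
Δv₁ = |v_t − v_c| = |9.7954 − 7.4607| = 2.335 km/s.

Δv₁ = 2.335 km/s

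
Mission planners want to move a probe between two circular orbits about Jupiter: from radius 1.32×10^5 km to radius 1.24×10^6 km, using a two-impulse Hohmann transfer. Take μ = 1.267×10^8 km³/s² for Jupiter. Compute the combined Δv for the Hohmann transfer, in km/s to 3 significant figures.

Semi-major axis of the transfer orbit: a_t = (1.320×10^5 + 1.240×10^6)/2 = 6.860×10^5 km.
Circular speed at r₁: v₁ = √(μ/r₁) = √(1.267×10^8/1.320×10^5) = 30.981 km/s.
Transfer-orbit speed at r₁ (vis-viva): v_p = √[μ(2/r₁ − 1/a_t)] = 41.653 km/s.
First burn Δv₁ = |v_p − v₁| = 10.672 km/s.
Circular speed at r₂: v₂ = √(μ/r₂) = 10.1083 km/s.
Transfer-orbit speed at r₂: v_a = √[μ(2/r₂ − 1/a_t)] = 4.43407 km/s.
Second burn Δv₂ = |v₂ − v_a| = 5.6742 km/s.
Δv = Δv₁ + Δv₂ = 10.672 + 5.6742 = 16.35 km/s.

Δv = 16.3 km/s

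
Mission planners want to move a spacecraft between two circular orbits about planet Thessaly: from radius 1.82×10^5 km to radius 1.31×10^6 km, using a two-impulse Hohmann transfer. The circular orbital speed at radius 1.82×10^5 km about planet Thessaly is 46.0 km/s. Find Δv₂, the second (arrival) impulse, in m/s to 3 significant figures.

Δv₂ = 8680 m/s

From the circular-orbit relation v² = μ/r at r = 1.82×10^5 km: μ = v²r = (46.0)² × 1.82×10^5 = 3.85112×10^8 km³/s².
Semi-major axis of the transfer orbit: a_t = (1.820×10^5 + 1.310×10^6)/2 = 7.460×10^5 km.
Circular speed at r = 1.310×10^6 km: v_c = √(μ/r) = 17.146 km/s.
Vis-viva on the transfer ellipse at r = 1.310×10^6 km gives v_t = √[μ(2/r − 1/a_t)] = 8.4688 km/s.
Δv₂ = |v_t − v_c| = |8.4688 − 17.146| = 8.677 km/s.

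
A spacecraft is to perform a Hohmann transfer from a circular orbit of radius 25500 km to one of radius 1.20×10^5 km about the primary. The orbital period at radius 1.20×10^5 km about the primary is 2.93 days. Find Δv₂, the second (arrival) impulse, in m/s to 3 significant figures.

Δv₂ = 1220 m/s

From Kepler's third law T² = 4π²r³/μ at r = 1.20×10^5 km, T = 2.93 days = 2.93 × 86400 s = 2.53152×10^5 s: μ = 4π²r³/T² = 1.06449×10^6 km³/s².
Semi-major axis of the transfer orbit: a_t = (25500 + 1.200×10^5)/2 = 72750 km.
Circular speed at r = 1.200×10^5 km: v_c = √(μ/r) = 2.978 km/s.
Vis-viva on the transfer ellipse at r = 1.200×10^5 km gives v_t = √[μ(2/r − 1/a_t)] = 1.763 km/s.
Δv₂ = |v_t − v_c| = |1.763 − 2.978| = 1.215 km/s.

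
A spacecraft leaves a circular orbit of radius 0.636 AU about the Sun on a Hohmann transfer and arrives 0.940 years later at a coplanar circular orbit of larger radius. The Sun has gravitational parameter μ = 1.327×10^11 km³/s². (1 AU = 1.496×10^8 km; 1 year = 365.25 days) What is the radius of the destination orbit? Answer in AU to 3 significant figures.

r₂ = 2.41 AU

In km: r₁ = 0.636 × 1.496×10^8 = 9.51456×10^7 km.
Transfer time t = 0.940 years × 365.25 × 86400 s = 2.9664144×10^7 s, and t = π√(a_t³/μ).
So a_t = (μ t²/π²)^(1/3) = (1.327×10^11 × (2.9664144×10^7)² / π²)^(1/3) = 2.2787×10^8 km.
Since a_t = (r₁ + r₂)/2, r₂ = 2a_t − r₁ = 2×2.2787×10^8 − 9.51456×10^7 = 3.605944×10^8 km.
In AU: r₂ = 3.605944×10^8 / 1.496×10^8 = 2.41 AU.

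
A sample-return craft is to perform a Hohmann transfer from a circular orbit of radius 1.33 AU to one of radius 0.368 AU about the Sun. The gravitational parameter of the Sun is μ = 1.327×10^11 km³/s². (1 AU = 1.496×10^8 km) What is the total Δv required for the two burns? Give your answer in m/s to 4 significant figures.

In km: r₁ = 1.33 × 1.496×10^8 = 1.98968×10^8 km; r₂ = 0.368 × 1.496×10^8 = 5.50528×10^7 km.
The Hohmann ellipse has a_t = (r₁ + r₂)/2 = 1.270104×10^8 km.
At r₁ the circular-orbit speed is v₁ = √(μ/r₁) = 25.8252 km/s.
Transfer-orbit speed at r₁ (v² = μ(2/r − 1/a)): v_a = √[μ(2/r₁ − 1/a_t)] = 17.0025 km/s.
First burn Δv₁ = |v_a − v₁| = 8.8227 km/s.
Circular speed at r₂: v₂ = √(μ/r₂) = 49.096 km/s.
Transfer-orbit speed at r₂: v_p = √[μ(2/r₂ − 1/a_t)] = 61.449 km/s.
Second burn Δv₂ = |v₂ − v_p| = 12.353 km/s.
Total Δv = Δv₁ + Δv₂ = 21.18 km/s.

Δv = 21180 m/s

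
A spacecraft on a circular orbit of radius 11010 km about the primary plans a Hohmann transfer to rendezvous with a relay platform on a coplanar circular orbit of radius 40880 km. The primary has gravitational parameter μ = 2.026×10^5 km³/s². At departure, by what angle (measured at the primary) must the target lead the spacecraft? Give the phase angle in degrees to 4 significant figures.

φ = 88.99°

Semi-major axis of the transfer orbit: a_t = (11010 + 40880)/2 = 25945 km.
Transfer time t = π√(a_t³/μ) = 29168 s.
The target's mean motion on its circular orbit is ω₂ = √(μ/r₂³) = 5.4457×10^-5 rad/s.
Angle swept by the target during transfer: ω₂·t = 1.5884 rad = 91.01°.
Arrival is 180° from departure on the ellipse, so φ = 180° − 91.01° = 88.99°.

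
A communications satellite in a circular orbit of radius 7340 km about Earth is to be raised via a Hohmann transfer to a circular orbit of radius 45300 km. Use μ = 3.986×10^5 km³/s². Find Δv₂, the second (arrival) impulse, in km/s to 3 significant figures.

Semi-major axis of the transfer orbit: a_t = (7340 + 45300)/2 = 26320 km.
Circular speed at r = 45300 km: v_c = √(μ/r) = 2.966 km/s.
Transfer-orbit speed at the same r (vis-viva, a = a_t): v_t = √[μ(2/r − 1/a_t)] = 1.566 km/s.
Δv₂ = |v_t − v_c| = |1.566 − 2.966| = 1.400 km/s.

Δv₂ = 1.40 km/s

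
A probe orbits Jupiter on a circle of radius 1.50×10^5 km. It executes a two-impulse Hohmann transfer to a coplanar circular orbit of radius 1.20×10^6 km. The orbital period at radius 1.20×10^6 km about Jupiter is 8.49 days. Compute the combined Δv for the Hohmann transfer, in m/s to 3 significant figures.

From Kepler's third law T² = 4π²r³/μ at r = 1.20×10^6 km, T = 8.49 days = 8.49 × 86400 s = 7.33536×10^5 s: μ = 4π²r³/T² = 1.26783×10^8 km³/s².
Semi-major axis of the transfer orbit: a_t = (1.500×10^5 + 1.200×10^6)/2 = 6.750×10^5 km.
Circular speed at r₁: v₁ = √(μ/r₁) = √(1.26783×10^8/1.500×10^5) = 29.073 km/s.
Transfer-orbit speed at r₁ (vis-viva equation): v_p = √[μ(2/r₁ − 1/a_t)] = 38.764 km/s.
First burn Δv₁ = |v_p − v₁| = 9.691 km/s.
Circular speed at r₂: v₂ = √(μ/r₂) = 10.2787 km/s.
Transfer-orbit speed at r₂: v_a = √[μ(2/r₂ − 1/a_t)] = 4.84544 km/s.
Second burn Δv₂ = |v₂ − v_a| = 5.433 km/s.
Δv = Δv₁ + Δv₂ = 9.691 + 5.433 = 15.12 km/s.

Δv = 15100 m/s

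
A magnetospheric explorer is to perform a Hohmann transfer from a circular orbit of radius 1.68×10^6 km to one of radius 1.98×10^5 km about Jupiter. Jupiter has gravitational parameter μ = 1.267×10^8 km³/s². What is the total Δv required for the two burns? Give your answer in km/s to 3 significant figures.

Semi-major axis of the transfer orbit: a_t = (1.680×10^6 + 1.980×10^5)/2 = 9.390×10^5 km.
Circular speed at r₁: v₁ = √(μ/r₁) = √(1.267×10^8/1.680×10^6) = 8.684 km/s.
Transfer-orbit speed at r₁ (v² = μ(2/r − 1/a)): v_a = √[μ(2/r₁ − 1/a_t)] = 3.988 km/s.
First burn Δv₁ = |v_a − v₁| = 4.696 km/s.
At r₂, v₂ = √(μ/r₂) = 25.30 km/s.
Transfer-orbit speed at r₂: v_p = √[μ(2/r₂ − 1/a_t)] = 33.84 km/s.
Second burn Δv₂ = |v₂ − v_p| = 8.540 km/s.
Total Δv = Δv₁ + Δv₂ = 13.24 km/s.

Δv = 13.2 km/s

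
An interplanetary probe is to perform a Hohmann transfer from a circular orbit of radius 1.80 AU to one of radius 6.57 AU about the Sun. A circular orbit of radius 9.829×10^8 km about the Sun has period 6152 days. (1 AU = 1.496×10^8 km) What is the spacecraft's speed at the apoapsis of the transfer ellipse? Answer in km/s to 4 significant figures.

From Kepler's third law T² = 4π²r³/μ at r = 9.829×10^8 km, T = 6152 days = 6152 × 86400 s = 5.315328×10^8 s: μ = 4π²r³/T² = 1.32687×10^11 km³/s².
In km: r₁ = 1.80 × 1.496×10^8 = 2.6928×10^8 km; r₂ = 6.57 × 1.496×10^8 = 9.82872×10^8 km.
Semi-major axis of the transfer orbit: a_t = (2.6928×10^8 + 9.82872×10^8)/2 = 6.26076×10^8 km.
The apoapsis of the transfer ellipse is at r = 9.82872×10^8 km.
Vis-viva: v = √[μ(2/r − 1/a_t)] = √[1.32687×10^11 × (2/9.82872×10^8 − 1/6.26076×10^8)] = 7.620 km/s.

v = 7.620 km/s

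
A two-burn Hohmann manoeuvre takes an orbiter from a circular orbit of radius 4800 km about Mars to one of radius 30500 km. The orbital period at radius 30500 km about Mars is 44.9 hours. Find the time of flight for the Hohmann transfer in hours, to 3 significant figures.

t = 9.88 hours

From Kepler's third law T² = 4π²r³/μ at r = 30500 km, T = 44.9 hours = 44.9 × 3600 s = 1.6164×10^5 s: μ = 4π²r³/T² = 42870.8 km³/s².
Semi-major axis of the transfer orbit: a_t = (4800 + 30500)/2 = 17650 km.
Half the transfer-orbit period gives t = π√(a_t³/μ) = 35580 s.
Converting: 35580 s ÷ 3600 s/hour = 9.88 hours.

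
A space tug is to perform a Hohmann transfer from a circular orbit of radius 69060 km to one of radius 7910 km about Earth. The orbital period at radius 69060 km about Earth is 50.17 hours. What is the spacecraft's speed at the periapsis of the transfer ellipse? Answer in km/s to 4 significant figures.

v = 9.509 km/s

From Kepler's third law T² = 4π²r³/μ at r = 69060 km, T = 50.17 hours = 50.17 × 3600 s = 1.80612×10^5 s: μ = 4π²r³/T² = 3.98608×10^5 km³/s².
The Hohmann ellipse has a_t = (r₁ + r₂)/2 = 38485 km.
The periapsis of the transfer ellipse is at r = 7910 km.
Vis-viva: v = √[μ(2/r − 1/a_t)] = √[3.98608×10^5 × (2/7910 − 1/38485)] = 9.509 km/s.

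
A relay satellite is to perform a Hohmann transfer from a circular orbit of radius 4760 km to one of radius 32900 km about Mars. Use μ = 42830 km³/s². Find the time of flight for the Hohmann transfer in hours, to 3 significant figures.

The Hohmann ellipse has a_t = (r₁ + r₂)/2 = 18830 km.
By Kepler's third law the transfer-orbit period is T = 2π√(a_t³/μ), so t = T/2 = 39220 s.
Converting: 39220 s ÷ 3600 s/hour = 10.9 hours.

t = 10.9 hours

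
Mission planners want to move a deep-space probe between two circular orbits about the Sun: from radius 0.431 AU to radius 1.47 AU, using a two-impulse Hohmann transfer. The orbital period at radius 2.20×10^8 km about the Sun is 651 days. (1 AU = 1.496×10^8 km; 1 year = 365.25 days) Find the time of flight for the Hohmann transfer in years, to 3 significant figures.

From Kepler's third law T² = 4π²r³/μ at r = 2.20×10^8 km, T = 651 days = 651 × 86400 s = 5.62464×10^7 s: μ = 4π²r³/T² = 1.32873×10^11 km³/s².
In km: r₁ = 0.431 × 1.496×10^8 = 6.44776×10^7 km; r₂ = 1.47 × 1.496×10^8 = 2.19912×10^8 km.
Semi-major axis of the transfer orbit: a_t = (6.44776×10^7 + 2.19912×10^8)/2 = 1.421948×10^8 km.
Transfer time t = π√(a_t³/μ) = π√((1.421948×10^8)³ / 1.32873×10^11) = 1.461×10^7 s.
Converting: 1.461×10^7 s ÷ 3.15576×10^7 s/year (365.25 × 86400) = 0.463 years.

t = 0.463 years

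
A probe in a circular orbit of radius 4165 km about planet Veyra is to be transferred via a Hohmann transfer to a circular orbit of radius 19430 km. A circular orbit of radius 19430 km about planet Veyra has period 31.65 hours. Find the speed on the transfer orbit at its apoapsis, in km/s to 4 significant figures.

From Kepler's third law T² = 4π²r³/μ at r = 19430 km, T = 31.65 hours = 31.65 × 3600 s = 1.1394×10^5 s: μ = 4π²r³/T² = 22306.2 km³/s².
The Hohmann ellipse has a_t = (r₁ + r₂)/2 = 11797.5 km.
The apoapsis of the transfer ellipse is at r = 19430 km.
From the vis-viva equation, v = √[μ(2/r − 1/a_t)] = 0.6366 km/s.

v = 0.6366 km/s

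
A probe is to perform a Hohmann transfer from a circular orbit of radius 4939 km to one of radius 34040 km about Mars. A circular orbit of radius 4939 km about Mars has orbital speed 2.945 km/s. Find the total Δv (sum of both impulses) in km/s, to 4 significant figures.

From the circular-orbit relation v² = μ/r at r = 4939 km: μ = v²r = (2.945)² × 4939 = 42836.1 km³/s².
Transfer-ellipse semi-major axis a_t = (r₁ + r₂)/2 = (4939 + 34040)/2 = 19489.5 km.
At r₁ the circular-orbit speed is v₁ = √(μ/r₁) = 2.9450 km/s.
On the transfer ellipse at r₁, v² = μ(2/r − 1/a) gives v_p = √[μ(2/r₁ − 1/a_t)] = 3.8921 km/s.
First burn Δv₁ = |v_p − v₁| = 0.9471 km/s.
At r₂, v₂ = √(μ/r₂) = 1.1218 km/s.
Transfer-orbit speed at r₂: v_a = √[μ(2/r₂ − 1/a_t)] = 0.56471 km/s.
Second burn Δv₂ = |v₂ − v_a| = 0.5571 km/s.
Δv = Δv₁ + Δv₂ = 0.9471 + 0.5571 = 1.504 km/s.

Δv = 1.504 km/s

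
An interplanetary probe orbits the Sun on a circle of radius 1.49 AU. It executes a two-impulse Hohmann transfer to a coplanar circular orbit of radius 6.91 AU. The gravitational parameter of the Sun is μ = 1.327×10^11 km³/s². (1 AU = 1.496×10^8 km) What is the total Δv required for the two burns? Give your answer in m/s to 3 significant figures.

Δv = 11500 m/s

In km: r₁ = 1.49 × 1.496×10^8 = 2.22904×10^8 km; r₂ = 6.91 × 1.496×10^8 = 1.033736×10^9 km.
Semi-major axis of the transfer orbit: a_t = (2.22904×10^8 + 1.033736×10^9)/2 = 6.2832×10^8 km.
Circular speed at r₁: v₁ = √(μ/r₁) = √(1.327×10^11/2.22904×10^8) = 24.399 km/s.
On the transfer ellipse at r₁, vis-viva gives v_p = √[μ(2/r₁ − 1/a_t)] = 31.296 km/s.
First burn Δv₁ = |v_p − v₁| = 6.897 km/s.
At r₂, v₂ = √(μ/r₂) = 11.33 km/s.
Transfer-orbit speed at r₂: v_a = √[μ(2/r₂ − 1/a_t)] = 6.748 km/s.
Second burn Δv₂ = |v₂ − v_a| = 4.582 km/s.
Total Δv = Δv₁ + Δv₂ = 11.48 km/s.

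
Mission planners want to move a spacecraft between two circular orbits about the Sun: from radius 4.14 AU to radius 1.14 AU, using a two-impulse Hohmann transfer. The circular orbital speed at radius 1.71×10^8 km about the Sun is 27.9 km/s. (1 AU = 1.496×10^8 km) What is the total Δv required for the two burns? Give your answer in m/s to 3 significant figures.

From the circular-orbit relation v² = μ/r at r = 1.71×10^8 km: μ = v²r = (27.9)² × 1.71×10^8 = 1.33108×10^11 km³/s².
In km: r₁ = 4.14 × 1.496×10^8 = 6.19344×10^8 km; r₂ = 1.14 × 1.496×10^8 = 1.70544×10^8 km.
Semi-major axis of the transfer orbit: a_t = (6.19344×10^8 + 1.70544×10^8)/2 = 3.94944×10^8 km.
At r₁ the circular-orbit speed is v₁ = √(μ/r₁) = 14.6601 km/s.
Transfer-orbit speed at r₁ (vis-viva equation): v_a = √[μ(2/r₁ − 1/a_t)] = 9.63356 km/s.
First burn Δv₁ = |v_a − v₁| = 5.0265 km/s.
Circular speed at r₂: v₂ = √(μ/r₂) = 27.93727 km/s.
Transfer-orbit speed at r₂: v_p = √[μ(2/r₂ − 1/a_t)] = 34.98503 km/s.
Second burn Δv₂ = |v₂ − v_p| = 7.0478 km/s.
Total Δv = Δv₁ + Δv₂ = 12.07 km/s.

Δv = 12100 m/s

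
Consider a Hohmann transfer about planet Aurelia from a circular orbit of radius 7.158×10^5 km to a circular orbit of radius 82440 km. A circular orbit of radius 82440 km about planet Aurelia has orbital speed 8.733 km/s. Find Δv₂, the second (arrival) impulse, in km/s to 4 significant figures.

From the circular-orbit relation v² = μ/r at r = 82440 km: μ = v²r = (8.733)² × 82440 = 6.28731×10^6 km³/s².
The Hohmann ellipse has a_t = (r₁ + r₂)/2 = 3.9912×10^5 km.
Circular speed at r = 82440 km: v_c = √(μ/r) = 8.7330 km/s.
Transfer-orbit speed at the same r (vis-viva, a = a_t): v_t = √[μ(2/r − 1/a_t)] = 11.695 km/s.
Δv₂ = |v_t − v_c| = |11.695 − 8.7330| = 2.962 km/s.

Δv₂ = 2.962 km/s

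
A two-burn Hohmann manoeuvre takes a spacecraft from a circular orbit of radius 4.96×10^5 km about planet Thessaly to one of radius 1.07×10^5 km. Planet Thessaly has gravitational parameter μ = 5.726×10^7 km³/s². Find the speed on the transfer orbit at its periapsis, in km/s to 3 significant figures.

Transfer-ellipse semi-major axis a_t = (r₁ + r₂)/2 = (4.960×10^5 + 1.070×10^5)/2 = 3.015×10^5 km.
The periapsis of the transfer ellipse is at r = 1.070×10^5 km.
From the vis-viva equation, v = √[μ(2/r − 1/a_t)] = 29.67 km/s.

v = 29.7 km/s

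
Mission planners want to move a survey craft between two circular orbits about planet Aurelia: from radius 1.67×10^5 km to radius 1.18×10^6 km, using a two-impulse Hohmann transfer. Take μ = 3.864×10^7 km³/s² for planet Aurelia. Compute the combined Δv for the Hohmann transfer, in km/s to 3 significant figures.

Δv = 7.80 km/s

The Hohmann ellipse has a_t = (r₁ + r₂)/2 = 6.735×10^5 km.
Circular speed at r₁: v₁ = √(μ/r₁) = √(3.864×10^7/1.670×10^5) = 15.211 km/s.
Transfer-orbit speed at r₁ (vis-viva equation): v_p = √[μ(2/r₁ − 1/a_t)] = 20.134 km/s.
First burn Δv₁ = |v_p − v₁| = 4.923 km/s.
Circular speed at r₂: v₂ = √(μ/r₂) = 5.722 km/s.
Transfer-orbit speed at r₂: v_a = √[μ(2/r₂ − 1/a_t)] = 2.849 km/s.
Second burn Δv₂ = |v₂ − v_a| = 2.873 km/s.
Total Δv = Δv₁ + Δv₂ = 7.796 km/s.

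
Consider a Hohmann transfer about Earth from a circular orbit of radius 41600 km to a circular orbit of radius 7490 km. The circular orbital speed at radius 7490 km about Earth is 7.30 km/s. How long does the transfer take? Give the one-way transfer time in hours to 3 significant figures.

From the circular-orbit relation v² = μ/r at r = 7490 km: μ = v²r = (7.30)² × 7490 = 3.99142×10^5 km³/s².
Transfer-ellipse semi-major axis a_t = (r₁ + r₂)/2 = (41600 + 7490)/2 = 24545 km.
Half the transfer-orbit period gives t = π√(a_t³/μ) = 19120 s.
Converting: 19120 s ÷ 3600 s/hour = 5.31 hours.

t = 5.31 hours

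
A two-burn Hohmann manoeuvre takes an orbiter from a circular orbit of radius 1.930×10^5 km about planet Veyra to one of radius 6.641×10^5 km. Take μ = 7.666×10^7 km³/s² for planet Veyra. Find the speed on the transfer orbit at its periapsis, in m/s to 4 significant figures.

v = 24810 m/s

Semi-major axis of the transfer orbit: a_t = (1.930×10^5 + 6.641×10^5)/2 = 4.2855×10^5 km.
The periapsis of the transfer ellipse is at r = 1.930×10^5 km.
Applying v² = μ(2/r − 1/a_t): v = 24.81 km/s.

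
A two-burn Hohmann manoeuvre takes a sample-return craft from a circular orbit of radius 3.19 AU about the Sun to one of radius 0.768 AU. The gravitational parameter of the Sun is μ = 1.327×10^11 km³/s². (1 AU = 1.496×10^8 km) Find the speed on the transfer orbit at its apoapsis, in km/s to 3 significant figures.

v = 10.4 km/s

In km: r₁ = 3.19 × 1.496×10^8 = 4.77224×10^8 km; r₂ = 0.768 × 1.496×10^8 = 1.148928×10^8 km.
The Hohmann ellipse has a_t = (r₁ + r₂)/2 = 2.960584×10^8 km.
At apoapsis, r = 4.77224×10^8 km.
Applying v² = μ(2/r − 1/a_t): v = 10.39 km/s.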